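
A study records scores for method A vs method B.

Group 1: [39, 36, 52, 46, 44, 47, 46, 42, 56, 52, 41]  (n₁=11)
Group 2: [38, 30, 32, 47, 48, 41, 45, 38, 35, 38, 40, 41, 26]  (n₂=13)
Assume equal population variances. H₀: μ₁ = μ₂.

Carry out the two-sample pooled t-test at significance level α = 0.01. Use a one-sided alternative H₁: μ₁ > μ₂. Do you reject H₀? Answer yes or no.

reject H₀: yes

x̄₁=45.545, s₁=6.039, n₁=11
x̄₂=38.385, s₂=6.475, n₂=13
s_p² = [10·6.039² + 12·6.475²]/22 = 39.4456
SE = √(s_p²·(1/11+1/13)) = 2.5730
t = (45.545−38.385)/2.5730 = 2.7831
df = 22
p-value (one-sided, H₁ greater) = 0.00542
At α=0.01: p < α → reject H₀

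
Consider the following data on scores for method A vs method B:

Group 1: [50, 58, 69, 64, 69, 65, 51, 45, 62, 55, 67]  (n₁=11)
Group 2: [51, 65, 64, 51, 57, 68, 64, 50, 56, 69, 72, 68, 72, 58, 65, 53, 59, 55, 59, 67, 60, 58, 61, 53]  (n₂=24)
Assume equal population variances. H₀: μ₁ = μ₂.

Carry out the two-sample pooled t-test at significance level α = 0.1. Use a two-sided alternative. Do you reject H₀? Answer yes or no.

reject H₀: no

x̄₁=59.545, s₁=8.299, n₁=11
x̄₂=60.625, s₂=6.723, n₂=24
s_p² = [10·8.299² + 23·6.723²]/33 = 52.3743
SE = √(s_p²·(1/11+1/24)) = 2.6351
t = (59.545−60.625)/2.6351 = -0.4097
df = 33
p-value (two-sided) = 0.68468
At α=0.1: p ≥ α → fail to reject H₀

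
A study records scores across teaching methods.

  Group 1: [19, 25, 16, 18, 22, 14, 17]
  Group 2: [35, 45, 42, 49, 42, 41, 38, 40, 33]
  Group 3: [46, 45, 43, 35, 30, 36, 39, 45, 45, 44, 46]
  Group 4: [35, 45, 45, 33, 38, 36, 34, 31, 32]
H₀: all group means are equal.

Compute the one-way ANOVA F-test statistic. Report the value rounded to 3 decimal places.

Group means [18.71, 40.56, 41.27, 36.56], grand mean 35.528
SSB = Σnᵢ(x̄ᵢ−x̄)² = 2578.917; SSW = ΣΣ(x−x̄ᵢ)² = 788.055
MSB = 2578.917/3 = 859.6391; MSW = 788.055/32 = 24.6267
F = MSB/MSW = 34.9068
df = (3, 32)

test statistic = 34.907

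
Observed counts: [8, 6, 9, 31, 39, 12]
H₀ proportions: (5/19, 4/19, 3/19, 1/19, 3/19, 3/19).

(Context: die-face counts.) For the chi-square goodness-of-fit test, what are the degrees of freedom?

df = k − 1 = 6 − 1 = 5

degrees of freedom = 5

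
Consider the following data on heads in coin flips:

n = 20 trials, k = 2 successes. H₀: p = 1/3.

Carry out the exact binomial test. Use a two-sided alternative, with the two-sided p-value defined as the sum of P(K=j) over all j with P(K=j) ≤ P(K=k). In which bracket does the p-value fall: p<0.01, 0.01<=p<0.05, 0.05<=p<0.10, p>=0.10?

p-value bracket: 0.01<=p<0.05

Exact binomial: n=20, k=2, p₀=1/3=0.3333
P(X=j) = C(n,j)·p₀^j·(1−p₀)^(n−j); p = Σ P(X=j) over j with P(X=j) ≤ P(X=2)
p-value (two-sided) = 0.03057
→ bracket: 0.01<=p<0.05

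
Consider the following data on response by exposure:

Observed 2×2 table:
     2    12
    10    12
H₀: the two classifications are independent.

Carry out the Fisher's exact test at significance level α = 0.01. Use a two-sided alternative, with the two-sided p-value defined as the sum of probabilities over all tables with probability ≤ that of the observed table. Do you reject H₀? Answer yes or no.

reject H₀: no

Margins: r₁=14, r₂=22, c₁=12, c₂=24, n=36
p_obs = C(14,2)·C(22,10)/C(36,12); sum pmf over tables with pmf ≤ p_obs
p-value (two-sided) = 0.07562
At α=0.01: p ≥ α → fail to reject H₀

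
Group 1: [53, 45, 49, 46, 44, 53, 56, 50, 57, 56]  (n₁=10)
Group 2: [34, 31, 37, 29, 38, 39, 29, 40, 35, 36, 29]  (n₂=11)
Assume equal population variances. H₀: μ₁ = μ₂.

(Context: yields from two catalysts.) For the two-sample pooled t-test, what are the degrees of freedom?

df = n₁ + n₂ − 2 = 10 + 11 − 2 = 19

degrees of freedom = 19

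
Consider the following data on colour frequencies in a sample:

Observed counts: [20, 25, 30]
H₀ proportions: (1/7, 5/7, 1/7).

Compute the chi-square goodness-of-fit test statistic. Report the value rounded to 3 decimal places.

test statistic = 58.000

n = 75; E_i = n·p_i = [10.71, 53.57, 10.71]
χ² = (20−10.71)²/10.71 + (25−53.57)²/53.57 + (30−10.71)²/10.71 = 58.0000
df = 2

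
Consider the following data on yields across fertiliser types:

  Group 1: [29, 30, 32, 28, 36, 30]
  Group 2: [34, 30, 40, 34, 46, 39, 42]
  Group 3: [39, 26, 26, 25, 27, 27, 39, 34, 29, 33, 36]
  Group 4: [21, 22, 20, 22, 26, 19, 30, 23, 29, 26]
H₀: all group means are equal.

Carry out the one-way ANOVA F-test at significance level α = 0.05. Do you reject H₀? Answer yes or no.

reject H₀: yes

Group means [30.83, 37.86, 31.00, 23.80], grand mean 30.265
SSB = Σnᵢ(x̄ᵢ−x̄)² = 829.327; SSW = ΣΣ(x−x̄ᵢ)² = 637.290
MSB = 829.327/3 = 276.4424; MSW = 637.290/30 = 21.2430
F = MSB/MSW = 13.0133
df = (3, 30)
p-value (upper-tail) = 0.00001
At α=0.05: p < α → reject H₀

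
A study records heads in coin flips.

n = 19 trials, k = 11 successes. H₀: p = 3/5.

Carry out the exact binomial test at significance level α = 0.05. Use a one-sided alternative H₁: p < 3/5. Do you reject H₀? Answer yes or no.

Exact binomial: n=19, k=11, p₀=3/5=0.6000
P(X≤11) from Σ C(n,i)·p₀^i·(1−p₀)^(n−i)
p-value (one-sided, H₁ less) = 0.51222
At α=0.05: p ≥ α → fail to reject H₀

reject H₀: no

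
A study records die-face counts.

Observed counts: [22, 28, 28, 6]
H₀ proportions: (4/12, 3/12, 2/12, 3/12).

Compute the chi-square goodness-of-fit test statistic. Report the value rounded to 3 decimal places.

n = 84; E_i = n·p_i = [28.00, 21.00, 14.00, 21.00]
χ² = (22−28.00)²/28.00 + (28−21.00)²/21.00 + (28−14.00)²/14.00 + (6−21.00)²/21.00 = 28.3333
df = 3

test statistic = 28.333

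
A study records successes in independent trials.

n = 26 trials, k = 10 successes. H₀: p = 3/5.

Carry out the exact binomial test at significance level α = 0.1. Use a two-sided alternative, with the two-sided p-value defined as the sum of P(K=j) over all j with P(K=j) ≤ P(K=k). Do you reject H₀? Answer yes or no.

reject H₀: yes

Exact binomial: n=26, k=10, p₀=3/5=0.6000
P(X=j) = C(n,j)·p₀^j·(1−p₀)^(n−j); p = Σ P(X=j) over j with P(X=j) ≤ P(X=10)
p-value (two-sided) = 0.02829
At α=0.1: p < α → reject H₀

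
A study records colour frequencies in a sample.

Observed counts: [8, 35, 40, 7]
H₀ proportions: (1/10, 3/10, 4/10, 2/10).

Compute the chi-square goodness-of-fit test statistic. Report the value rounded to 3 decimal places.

test statistic = 9.648

n = 90; E_i = n·p_i = [9.00, 27.00, 36.00, 18.00]
χ² = (8−9.00)²/9.00 + (35−27.00)²/27.00 + (40−36.00)²/36.00 + (7−18.00)²/18.00 = 9.6481
df = 3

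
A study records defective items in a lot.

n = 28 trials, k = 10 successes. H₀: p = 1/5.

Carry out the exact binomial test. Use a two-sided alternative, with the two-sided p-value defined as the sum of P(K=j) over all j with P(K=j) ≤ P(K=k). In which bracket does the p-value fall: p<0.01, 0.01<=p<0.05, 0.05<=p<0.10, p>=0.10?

Exact binomial: n=28, k=10, p₀=1/5=0.2000
P(X=j) = C(n,j)·p₀^j·(1−p₀)^(n−j); p = Σ P(X=j) over j with P(X=j) ≤ P(X=10)
p-value (two-sided) = 0.05454
→ bracket: 0.05<=p<0.10

p-value bracket: 0.05<=p<0.10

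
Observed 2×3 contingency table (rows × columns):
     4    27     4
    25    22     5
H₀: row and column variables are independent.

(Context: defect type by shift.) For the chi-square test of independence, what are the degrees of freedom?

degrees of freedom = 2

df = (r−1)(c−1) = (2−1)·(3−1) = 2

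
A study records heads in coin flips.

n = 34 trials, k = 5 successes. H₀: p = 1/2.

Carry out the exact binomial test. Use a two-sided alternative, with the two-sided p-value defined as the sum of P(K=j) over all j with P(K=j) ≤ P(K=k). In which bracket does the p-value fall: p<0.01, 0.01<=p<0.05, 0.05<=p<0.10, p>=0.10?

Exact binomial: n=34, k=5, p₀=1/2=0.5000
P(X=j) = C(n,j)·p₀^j·(1−p₀)^(n−j); p = Σ P(X=j) over j with P(X=j) ≤ P(X=5)
p-value (two-sided) = 0.00004
→ bracket: p<0.01

p-value bracket: p<0.01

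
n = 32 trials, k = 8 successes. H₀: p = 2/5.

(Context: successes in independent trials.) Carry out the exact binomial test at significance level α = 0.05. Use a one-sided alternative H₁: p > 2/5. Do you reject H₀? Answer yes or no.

reject H₀: no

Exact binomial: n=32, k=8, p₀=2/5=0.4000
P(X≥8) from Σ C(n,i)·p₀^i·(1−p₀)^(n−i)
p-value (one-sided, H₁ greater) = 0.97518
At α=0.05: p ≥ α → fail to reject H₀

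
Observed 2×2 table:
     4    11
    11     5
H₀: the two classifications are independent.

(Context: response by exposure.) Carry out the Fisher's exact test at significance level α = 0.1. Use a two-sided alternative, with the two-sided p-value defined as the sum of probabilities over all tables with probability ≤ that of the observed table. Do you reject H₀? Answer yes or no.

Margins: r₁=15, r₂=16, c₁=15, c₂=16, n=31
p_obs = C(15,4)·C(16,11)/C(31,15); sum pmf over tables with pmf ≤ p_obs
p-value (two-sided) = 0.03195
At α=0.1: p < α → reject H₀

reject H₀: yes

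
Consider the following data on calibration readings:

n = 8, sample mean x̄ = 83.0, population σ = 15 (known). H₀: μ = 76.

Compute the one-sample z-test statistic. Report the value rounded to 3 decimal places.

test statistic = 1.320

SE = σ/√n = 15/√8 = 5.3033
z = (x̄−μ₀)/SE = (83.0−76)/5.3033 = 1.3199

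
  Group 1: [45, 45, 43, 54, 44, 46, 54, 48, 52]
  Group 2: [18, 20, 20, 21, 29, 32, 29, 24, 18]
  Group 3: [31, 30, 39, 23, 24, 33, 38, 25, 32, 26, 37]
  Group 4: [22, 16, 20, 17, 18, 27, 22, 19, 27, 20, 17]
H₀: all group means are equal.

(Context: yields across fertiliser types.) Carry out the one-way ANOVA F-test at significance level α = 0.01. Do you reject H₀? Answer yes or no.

Group means [47.89, 23.44, 30.73, 20.45], grand mean 30.125
SSB = Σnᵢ(x̄ᵢ−x̄)² = 4274.355; SSW = ΣΣ(x−x̄ᵢ)² = 846.020
MSB = 4274.355/3 = 1424.7849; MSW = 846.020/36 = 23.5006
F = MSB/MSW = 60.6277
df = (3, 36)
p-value (upper-tail) = 0.00000
At α=0.01: p < α → reject H₀

reject H₀: yes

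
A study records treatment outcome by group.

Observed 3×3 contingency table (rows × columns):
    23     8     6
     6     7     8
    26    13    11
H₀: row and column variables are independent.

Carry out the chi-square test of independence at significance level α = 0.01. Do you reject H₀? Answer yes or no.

Row totals [37, 21, 50], col totals [55, 28, 25], n=108
χ² = (23−18.84)²/18.84 + (8−9.59)²/9.59 + (6−8.56)²/8.56 + (6−10.69)²/10.69 + (7−5.44)²/5.44 + (8−4.86)²/4.86 + (26−25.46)²/25.46 + (13−12.96)²/12.96 + (11−11.57)²/11.57 = 6.5216
df = 4
p-value (upper-tail) = 0.16343
At α=0.01: p ≥ α → fail to reject H₀

reject H₀: no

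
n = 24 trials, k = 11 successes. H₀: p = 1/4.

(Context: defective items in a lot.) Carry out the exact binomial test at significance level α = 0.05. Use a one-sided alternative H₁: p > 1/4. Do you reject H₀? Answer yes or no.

Exact binomial: n=24, k=11, p₀=1/4=0.2500
P(X≥11) from Σ C(n,i)·p₀^i·(1−p₀)^(n−i)
p-value (one-sided, H₁ greater) = 0.02134
At α=0.05: p < α → reject H₀

reject H₀: yes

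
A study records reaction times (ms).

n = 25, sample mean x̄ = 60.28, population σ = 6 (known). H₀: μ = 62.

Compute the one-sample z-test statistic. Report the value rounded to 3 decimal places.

SE = σ/√n = 6/√25 = 1.2000
z = (x̄−μ₀)/SE = (60.28−62)/1.2000 = -1.4333

test statistic = -1.433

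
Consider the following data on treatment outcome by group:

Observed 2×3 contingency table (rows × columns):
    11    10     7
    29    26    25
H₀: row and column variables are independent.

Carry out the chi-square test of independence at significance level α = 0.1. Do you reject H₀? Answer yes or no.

reject H₀: no

Row totals [28, 80], col totals [40, 36, 32], n=108
χ² = (11−10.37)²/10.37 + (10−9.33)²/9.33 + (7−8.30)²/8.30 + (29−29.63)²/29.63 + (26−26.67)²/26.67 + (25−23.70)²/23.70 = 0.3893
df = 2
p-value (upper-tail) = 0.82311
At α=0.1: p ≥ α → fail to reject H₀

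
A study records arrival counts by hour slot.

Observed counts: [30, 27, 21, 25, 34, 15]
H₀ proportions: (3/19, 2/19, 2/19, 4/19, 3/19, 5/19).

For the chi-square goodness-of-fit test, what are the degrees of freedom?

degrees of freedom = 5

df = k − 1 = 6 − 1 = 5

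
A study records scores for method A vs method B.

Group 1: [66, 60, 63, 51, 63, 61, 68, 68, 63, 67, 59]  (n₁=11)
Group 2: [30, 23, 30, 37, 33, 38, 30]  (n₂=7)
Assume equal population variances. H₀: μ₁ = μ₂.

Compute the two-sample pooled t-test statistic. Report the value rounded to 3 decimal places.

test statistic = 12.846

x̄₁=62.636, s₁=4.965, n₁=11
x̄₂=31.571, s₂=5.062, n₂=7
s_p² = [10·4.965² + 6·5.062²]/16 = 25.0162
SE = √(s_p²·(1/11+1/7)) = 2.4183
t = (62.636−31.571)/2.4183 = 12.8460
df = 16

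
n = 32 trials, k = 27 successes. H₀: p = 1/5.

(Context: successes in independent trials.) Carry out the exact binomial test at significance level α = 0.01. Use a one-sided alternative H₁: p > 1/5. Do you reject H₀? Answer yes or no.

reject H₀: yes

Exact binomial: n=32, k=27, p₀=1/5=0.2000
P(X≥27) from Σ C(n,i)·p₀^i·(1−p₀)^(n−i)
p-value (one-sided, H₁ greater) = 0.00000
At α=0.01: p < α → reject H₀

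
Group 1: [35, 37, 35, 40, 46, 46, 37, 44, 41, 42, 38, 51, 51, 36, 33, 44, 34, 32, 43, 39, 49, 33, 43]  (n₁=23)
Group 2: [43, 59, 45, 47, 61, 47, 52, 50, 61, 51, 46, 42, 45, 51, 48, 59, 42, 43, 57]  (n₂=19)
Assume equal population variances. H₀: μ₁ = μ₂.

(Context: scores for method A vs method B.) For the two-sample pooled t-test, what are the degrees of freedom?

degrees of freedom = 40

df = n₁ + n₂ − 2 = 23 + 19 − 2 = 40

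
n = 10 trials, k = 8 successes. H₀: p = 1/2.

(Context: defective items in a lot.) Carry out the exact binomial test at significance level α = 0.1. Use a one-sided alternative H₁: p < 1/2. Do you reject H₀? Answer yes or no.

Exact binomial: n=10, k=8, p₀=1/2=0.5000
P(X≤8) from Σ C(n,i)·p₀^i·(1−p₀)^(n−i)
p-value (one-sided, H₁ less) = 0.98926
At α=0.1: p ≥ α → fail to reject H₀

reject H₀: no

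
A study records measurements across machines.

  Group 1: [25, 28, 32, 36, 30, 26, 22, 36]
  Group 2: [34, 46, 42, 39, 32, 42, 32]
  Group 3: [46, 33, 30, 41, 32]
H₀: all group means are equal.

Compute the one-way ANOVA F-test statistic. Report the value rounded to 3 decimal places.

Group means [29.38, 38.14, 36.40], grand mean 34.200
SSB = Σnᵢ(x̄ᵢ−x̄)² = 319.268; SSW = ΣΣ(x−x̄ᵢ)² = 551.932
MSB = 319.268/2 = 159.6339; MSW = 551.932/17 = 32.4666
F = MSB/MSW = 4.9169
df = (2, 17)

test statistic = 4.917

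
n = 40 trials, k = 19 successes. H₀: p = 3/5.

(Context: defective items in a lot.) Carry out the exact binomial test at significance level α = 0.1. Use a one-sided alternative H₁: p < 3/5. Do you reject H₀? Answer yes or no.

Exact binomial: n=40, k=19, p₀=3/5=0.6000
P(X≤19) from Σ C(n,i)·p₀^i·(1−p₀)^(n−i)
p-value (one-sided, H₁ less) = 0.07435
At α=0.1: p < α → reject H₀

reject H₀: yes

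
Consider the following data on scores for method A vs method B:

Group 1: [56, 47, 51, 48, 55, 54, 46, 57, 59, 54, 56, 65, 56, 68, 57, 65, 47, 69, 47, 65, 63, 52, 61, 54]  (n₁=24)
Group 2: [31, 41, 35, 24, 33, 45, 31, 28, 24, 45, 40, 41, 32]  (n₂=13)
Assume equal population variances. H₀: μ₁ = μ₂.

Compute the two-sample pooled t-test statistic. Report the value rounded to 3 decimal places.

test statistic = 8.969

x̄₁=56.333, s₁=6.914, n₁=24
x̄₂=34.615, s₂=7.252, n₂=13
s_p² = [23·6.914² + 12·7.252²]/35 = 49.4403
SE = √(s_p²·(1/24+1/13)) = 2.4214
t = (56.333−34.615)/2.4214 = 8.9692
df = 35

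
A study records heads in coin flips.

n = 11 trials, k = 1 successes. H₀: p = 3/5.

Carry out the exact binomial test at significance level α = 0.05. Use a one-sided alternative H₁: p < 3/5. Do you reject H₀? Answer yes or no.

reject H₀: yes

Exact binomial: n=11, k=1, p₀=3/5=0.6000
P(X≤1) from Σ C(n,i)·p₀^i·(1−p₀)^(n−i)
p-value (one-sided, H₁ less) = 0.00073
At α=0.05: p < α → reject H₀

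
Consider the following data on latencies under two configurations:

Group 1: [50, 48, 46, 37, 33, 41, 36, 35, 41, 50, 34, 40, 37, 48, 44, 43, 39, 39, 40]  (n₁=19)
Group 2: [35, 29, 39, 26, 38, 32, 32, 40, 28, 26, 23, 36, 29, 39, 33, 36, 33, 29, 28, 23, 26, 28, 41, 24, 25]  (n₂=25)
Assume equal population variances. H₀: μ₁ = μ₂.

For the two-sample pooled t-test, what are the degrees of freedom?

degrees of freedom = 42

df = n₁ + n₂ − 2 = 19 + 25 − 2 = 42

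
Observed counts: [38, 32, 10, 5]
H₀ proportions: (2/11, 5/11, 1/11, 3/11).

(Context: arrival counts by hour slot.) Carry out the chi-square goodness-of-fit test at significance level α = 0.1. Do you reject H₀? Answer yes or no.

n = 85; E_i = n·p_i = [15.45, 38.64, 7.73, 23.18]
χ² = (38−15.45)²/15.45 + (32−38.64)²/38.64 + (10−7.73)²/7.73 + (5−23.18)²/23.18 = 48.9584
df = 3
p-value (upper-tail) = 0.00000
At α=0.1: p < α → reject H₀

reject H₀: yes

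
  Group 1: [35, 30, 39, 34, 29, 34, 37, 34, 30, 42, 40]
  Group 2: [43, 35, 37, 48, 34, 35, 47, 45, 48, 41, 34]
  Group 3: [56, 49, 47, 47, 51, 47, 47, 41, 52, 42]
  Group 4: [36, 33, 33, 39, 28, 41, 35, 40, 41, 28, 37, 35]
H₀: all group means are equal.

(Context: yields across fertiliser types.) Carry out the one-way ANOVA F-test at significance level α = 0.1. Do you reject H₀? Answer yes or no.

reject H₀: yes

Group means [34.91, 40.64, 47.90, 35.50], grand mean 39.455
SSB = Σnᵢ(x̄ᵢ−x̄)² = 1143.555; SSW = ΣΣ(x−x̄ᵢ)² = 921.355
MSB = 1143.555/3 = 381.1848; MSW = 921.355/40 = 23.0339
F = MSB/MSW = 16.5489
df = (3, 40)
p-value (upper-tail) = 0.00000
At α=0.1: p < α → reject H₀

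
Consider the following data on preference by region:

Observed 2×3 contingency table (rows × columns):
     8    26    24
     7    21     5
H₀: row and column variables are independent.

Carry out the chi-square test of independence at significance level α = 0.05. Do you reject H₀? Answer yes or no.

reject H₀: yes

Row totals [58, 33], col totals [15, 47, 29], n=91
χ² = (8−9.56)²/9.56 + (26−29.96)²/29.96 + (24−18.48)²/18.48 + (7−5.44)²/5.44 + (21−17.04)²/17.04 + (5−10.52)²/10.52 = 6.6831
df = 2
p-value (upper-tail) = 0.03538
At α=0.05: p < α → reject H₀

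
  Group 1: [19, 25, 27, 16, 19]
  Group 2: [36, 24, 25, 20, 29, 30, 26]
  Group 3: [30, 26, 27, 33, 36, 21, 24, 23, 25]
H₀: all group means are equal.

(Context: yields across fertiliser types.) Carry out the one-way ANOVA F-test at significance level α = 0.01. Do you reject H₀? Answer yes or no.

reject H₀: no

Group means [21.20, 27.14, 27.22], grand mean 25.762
SSB = Σnᵢ(x̄ᵢ−x̄)² = 136.597; SSW = ΣΣ(x−x̄ᵢ)² = 433.213
MSB = 136.597/2 = 68.2984; MSW = 433.213/18 = 24.0674
F = MSB/MSW = 2.8378
df = (2, 18)
p-value (upper-tail) = 0.08487
At α=0.01: p ≥ α → fail to reject H₀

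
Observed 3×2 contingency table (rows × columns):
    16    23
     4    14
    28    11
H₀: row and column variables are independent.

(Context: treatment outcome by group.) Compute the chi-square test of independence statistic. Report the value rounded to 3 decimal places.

test statistic = 14.222

Row totals [39, 18, 39], col totals [48, 48], n=96
χ² = (16−19.50)²/19.50 + (23−19.50)²/19.50 + (4−9.00)²/9.00 + (14−9.00)²/9.00 + (28−19.50)²/19.50 + (11−19.50)²/19.50 = 14.2222
df = 2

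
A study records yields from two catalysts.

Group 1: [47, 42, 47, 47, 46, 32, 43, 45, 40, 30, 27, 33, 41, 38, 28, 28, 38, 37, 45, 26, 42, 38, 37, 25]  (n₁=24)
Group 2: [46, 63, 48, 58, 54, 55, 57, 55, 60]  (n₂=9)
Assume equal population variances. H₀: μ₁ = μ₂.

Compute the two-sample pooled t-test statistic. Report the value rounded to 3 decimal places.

x̄₁=37.583, s₁=7.318, n₁=24
x̄₂=55.111, s₂=5.395, n₂=9
s_p² = [23·7.318² + 8·5.395²]/31 = 47.2491
SE = √(s_p²·(1/24+1/9)) = 2.6867
t = (37.583−55.111)/2.6867 = -6.5238
df = 31

test statistic = -6.524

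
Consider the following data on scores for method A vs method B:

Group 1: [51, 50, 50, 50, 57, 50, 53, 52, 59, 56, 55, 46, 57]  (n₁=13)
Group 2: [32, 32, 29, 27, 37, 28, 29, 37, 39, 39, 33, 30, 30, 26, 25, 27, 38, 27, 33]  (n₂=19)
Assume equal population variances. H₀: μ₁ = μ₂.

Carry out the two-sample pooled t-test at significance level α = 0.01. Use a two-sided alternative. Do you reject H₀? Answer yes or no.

reject H₀: yes

x̄₁=52.769, s₁=3.767, n₁=13
x̄₂=31.474, s₂=4.611, n₂=19
s_p² = [12·3.767² + 18·4.611²]/30 = 18.4348
SE = √(s_p²·(1/13+1/19)) = 1.5454
t = (52.769−31.474)/1.5454 = 13.7798
df = 30
p-value (two-sided) = 0.00000
At α=0.01: p < α → reject H₀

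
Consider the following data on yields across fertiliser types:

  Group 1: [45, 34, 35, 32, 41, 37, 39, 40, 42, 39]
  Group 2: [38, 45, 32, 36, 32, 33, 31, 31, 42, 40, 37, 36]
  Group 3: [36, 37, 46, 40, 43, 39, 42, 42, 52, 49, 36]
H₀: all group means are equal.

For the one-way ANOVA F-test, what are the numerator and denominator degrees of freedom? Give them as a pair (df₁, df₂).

k = 3 groups, N = 33 total
df = (k−1, N−k) = (3−1, 33−3) = (2, 30)

degrees of freedom = [2, 30]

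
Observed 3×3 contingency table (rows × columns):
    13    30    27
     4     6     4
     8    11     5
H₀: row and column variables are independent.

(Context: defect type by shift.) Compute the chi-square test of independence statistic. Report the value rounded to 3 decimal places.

Row totals [70, 14, 24], col totals [25, 47, 36], n=108
χ² = (13−16.20)²/16.20 + (30−30.46)²/30.46 + (27−23.33)²/23.33 + (4−3.24)²/3.24 + (6−6.09)²/6.09 + (4−4.67)²/4.67 + (8−5.56)²/5.56 + (11−10.44)²/10.44 + (5−8.00)²/8.00 = 3.7213
df = 4

test statistic = 3.721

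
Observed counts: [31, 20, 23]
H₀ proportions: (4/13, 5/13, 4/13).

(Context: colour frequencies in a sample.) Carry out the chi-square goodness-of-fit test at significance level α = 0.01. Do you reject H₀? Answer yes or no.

reject H₀: no

n = 74; E_i = n·p_i = [22.77, 28.46, 22.77]
χ² = (31−22.77)²/22.77 + (20−28.46)²/28.46 + (23−22.77)²/22.77 = 5.4932
df = 2
p-value (upper-tail) = 0.06414
At α=0.01: p ≥ α → fail to reject H₀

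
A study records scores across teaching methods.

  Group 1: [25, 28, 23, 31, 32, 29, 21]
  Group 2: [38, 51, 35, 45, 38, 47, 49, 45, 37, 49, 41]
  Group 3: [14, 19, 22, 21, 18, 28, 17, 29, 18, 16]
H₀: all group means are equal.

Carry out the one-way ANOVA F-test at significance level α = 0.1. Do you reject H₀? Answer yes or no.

reject H₀: yes

Group means [27.00, 43.18, 20.20], grand mean 30.929
SSB = Σnᵢ(x̄ᵢ−x̄)² = 2910.621; SSW = ΣΣ(x−x̄ᵢ)² = 635.236
MSB = 2910.621/2 = 1455.3104; MSW = 635.236/25 = 25.4095
F = MSB/MSW = 57.2744
df = (2, 25)
p-value (upper-tail) = 0.00000
At α=0.1: p < α → reject H₀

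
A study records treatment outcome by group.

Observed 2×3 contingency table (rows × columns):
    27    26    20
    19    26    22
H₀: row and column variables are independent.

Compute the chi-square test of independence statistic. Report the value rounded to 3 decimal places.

Row totals [73, 67], col totals [46, 52, 42], n=140
χ² = (27−23.99)²/23.99 + (26−27.11)²/27.11 + (20−21.90)²/21.90 + (19−22.01)²/22.01 + (26−24.89)²/24.89 + (22−20.10)²/20.10 = 1.2317
df = 2

test statistic = 1.232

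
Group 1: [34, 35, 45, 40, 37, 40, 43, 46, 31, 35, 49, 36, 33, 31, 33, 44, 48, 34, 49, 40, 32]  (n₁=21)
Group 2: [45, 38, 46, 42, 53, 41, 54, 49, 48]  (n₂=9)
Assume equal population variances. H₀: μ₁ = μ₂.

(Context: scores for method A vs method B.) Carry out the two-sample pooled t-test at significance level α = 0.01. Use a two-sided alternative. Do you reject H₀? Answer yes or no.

reject H₀: yes

x̄₁=38.810, s₁=6.137, n₁=21
x̄₂=46.222, s₂=5.380, n₂=9
s_p² = [20·6.137² + 8·5.380²]/28 = 35.1712
SE = √(s_p²·(1/21+1/9)) = 2.3628
t = (38.810−46.222)/2.3628 = -3.1373
df = 28
p-value (two-sided) = 0.00399
At α=0.01: p < α → reject H₀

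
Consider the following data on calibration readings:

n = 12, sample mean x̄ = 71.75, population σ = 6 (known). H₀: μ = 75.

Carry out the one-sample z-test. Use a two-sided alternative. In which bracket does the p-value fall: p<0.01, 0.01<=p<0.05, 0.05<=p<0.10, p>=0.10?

SE = σ/√n = 6/√12 = 1.7321
z = (x̄−μ₀)/SE = (71.75−75)/1.7321 = -1.8764
p-value (two-sided) = 0.06060
→ bracket: 0.05<=p<0.10

p-value bracket: 0.05<=p<0.10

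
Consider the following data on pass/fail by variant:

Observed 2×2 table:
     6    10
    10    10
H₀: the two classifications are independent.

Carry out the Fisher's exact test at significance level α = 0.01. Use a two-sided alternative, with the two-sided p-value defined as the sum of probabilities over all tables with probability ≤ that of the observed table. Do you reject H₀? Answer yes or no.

reject H₀: no

Margins: r₁=16, r₂=20, c₁=16, c₂=20, n=36
p_obs = C(16,6)·C(20,10)/C(36,16); sum pmf over tables with pmf ≤ p_obs
p-value (two-sided) = 0.51522
At α=0.01: p ≥ α → fail to reject H₀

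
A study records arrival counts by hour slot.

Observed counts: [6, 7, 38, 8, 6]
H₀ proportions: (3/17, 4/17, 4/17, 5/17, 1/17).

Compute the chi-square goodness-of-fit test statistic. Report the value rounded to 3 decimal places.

test statistic = 48.521

n = 65; E_i = n·p_i = [11.47, 15.29, 15.29, 19.12, 3.82]
χ² = (6−11.47)²/11.47 + (7−15.29)²/15.29 + (38−15.29)²/15.29 + (8−19.12)²/19.12 + (6−3.82)²/3.82 = 48.5208
df = 4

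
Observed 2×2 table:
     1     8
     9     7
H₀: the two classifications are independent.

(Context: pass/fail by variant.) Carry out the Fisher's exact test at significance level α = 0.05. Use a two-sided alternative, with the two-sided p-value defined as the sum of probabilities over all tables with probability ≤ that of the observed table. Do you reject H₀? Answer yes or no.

Margins: r₁=9, r₂=16, c₁=10, c₂=15, n=25
p_obs = C(9,1)·C(16,9)/C(25,10); sum pmf over tables with pmf ≤ p_obs
p-value (two-sided) = 0.04045
At α=0.05: p < α → reject H₀

reject H₀: yes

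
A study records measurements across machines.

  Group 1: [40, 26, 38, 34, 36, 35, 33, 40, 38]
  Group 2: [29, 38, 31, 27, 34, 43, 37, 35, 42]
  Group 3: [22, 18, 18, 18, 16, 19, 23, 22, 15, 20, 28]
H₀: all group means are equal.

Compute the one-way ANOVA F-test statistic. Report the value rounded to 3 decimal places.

Group means [35.56, 35.11, 19.91], grand mean 29.483
SSB = Σnᵢ(x̄ᵢ−x̄)² = 1625.221; SSW = ΣΣ(x−x̄ᵢ)² = 530.020
MSB = 1625.221/2 = 812.6106; MSW = 530.020/26 = 20.3854
F = MSB/MSW = 39.8624
df = (2, 26)

test statistic = 39.862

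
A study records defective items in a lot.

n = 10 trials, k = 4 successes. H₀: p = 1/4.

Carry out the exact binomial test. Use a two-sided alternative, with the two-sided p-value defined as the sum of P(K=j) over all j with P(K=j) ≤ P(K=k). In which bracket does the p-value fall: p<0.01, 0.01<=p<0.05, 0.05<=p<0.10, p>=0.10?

p-value bracket: p>=0.10

Exact binomial: n=10, k=4, p₀=1/4=0.2500
P(X=j) = C(n,j)·p₀^j·(1−p₀)^(n−j); p = Σ P(X=j) over j with P(X=j) ≤ P(X=4)
p-value (two-sided) = 0.28044
→ bracket: p>=0.10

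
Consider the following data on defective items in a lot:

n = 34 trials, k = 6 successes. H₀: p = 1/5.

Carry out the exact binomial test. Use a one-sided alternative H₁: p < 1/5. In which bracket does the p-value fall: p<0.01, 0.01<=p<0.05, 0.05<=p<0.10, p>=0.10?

Exact binomial: n=34, k=6, p₀=1/5=0.2000
P(X≤6) from Σ C(n,i)·p₀^i·(1−p₀)^(n−i)
p-value (one-sided, H₁ less) = 0.46614
→ bracket: p>=0.10

p-value bracket: p>=0.10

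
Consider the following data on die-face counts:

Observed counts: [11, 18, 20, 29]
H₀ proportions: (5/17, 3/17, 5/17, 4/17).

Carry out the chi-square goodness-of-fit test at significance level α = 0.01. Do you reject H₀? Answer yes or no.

n = 78; E_i = n·p_i = [22.94, 13.76, 22.94, 18.35]
χ² = (11−22.94)²/22.94 + (18−13.76)²/13.76 + (20−22.94)²/22.94 + (29−18.35)²/18.35 = 14.0724
df = 3
p-value (upper-tail) = 0.00281
At α=0.01: p < α → reject H₀

reject H₀: yes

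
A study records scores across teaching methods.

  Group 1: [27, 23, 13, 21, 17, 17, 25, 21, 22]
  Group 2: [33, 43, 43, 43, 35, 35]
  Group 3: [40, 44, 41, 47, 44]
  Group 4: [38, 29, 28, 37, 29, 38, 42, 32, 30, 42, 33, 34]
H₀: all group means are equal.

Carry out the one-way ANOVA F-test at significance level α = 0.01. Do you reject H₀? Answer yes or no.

reject H₀: yes

Group means [20.67, 38.67, 43.20, 34.33], grand mean 32.688
SSB = Σnᵢ(x̄ᵢ−x̄)² = 2100.075; SSW = ΣΣ(x−x̄ᵢ)² = 572.800
MSB = 2100.075/3 = 700.0250; MSW = 572.800/28 = 20.4571
F = MSB/MSW = 34.2191
df = (3, 28)
p-value (upper-tail) = 0.00000
At α=0.01: p < α → reject H₀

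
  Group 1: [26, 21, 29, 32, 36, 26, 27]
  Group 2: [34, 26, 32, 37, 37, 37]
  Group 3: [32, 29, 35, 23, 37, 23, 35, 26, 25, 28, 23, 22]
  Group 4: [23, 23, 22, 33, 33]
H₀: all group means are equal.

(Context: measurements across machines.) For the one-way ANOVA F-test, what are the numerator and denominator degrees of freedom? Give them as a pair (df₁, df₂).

k = 4 groups, N = 30 total
df = (k−1, N−k) = (4−1, 30−4) = (3, 26)

degrees of freedom = [3, 26]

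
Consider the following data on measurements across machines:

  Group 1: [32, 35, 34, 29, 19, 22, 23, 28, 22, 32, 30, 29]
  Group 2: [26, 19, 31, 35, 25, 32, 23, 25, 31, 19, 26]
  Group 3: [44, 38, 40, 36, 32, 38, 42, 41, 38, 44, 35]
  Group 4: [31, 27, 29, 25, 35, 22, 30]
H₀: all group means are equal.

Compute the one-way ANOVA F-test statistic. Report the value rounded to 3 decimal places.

test statistic = 15.894

Group means [27.92, 26.55, 38.91, 28.43], grand mean 30.585
SSB = Σnᵢ(x̄ᵢ−x̄)² = 1059.684; SSW = ΣΣ(x−x̄ᵢ)² = 822.267
MSB = 1059.684/3 = 353.2280; MSW = 822.267/37 = 22.2234
F = MSB/MSW = 15.8944
df = (3, 37)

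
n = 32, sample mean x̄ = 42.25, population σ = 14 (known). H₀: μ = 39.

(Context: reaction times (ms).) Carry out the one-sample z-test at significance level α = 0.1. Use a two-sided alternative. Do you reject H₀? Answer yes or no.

reject H₀: no

SE = σ/√n = 14/√32 = 2.4749
z = (x̄−μ₀)/SE = (42.25−39)/2.4749 = 1.3132
p-value (two-sided) = 0.18912
At α=0.1: p ≥ α → fail to reject H₀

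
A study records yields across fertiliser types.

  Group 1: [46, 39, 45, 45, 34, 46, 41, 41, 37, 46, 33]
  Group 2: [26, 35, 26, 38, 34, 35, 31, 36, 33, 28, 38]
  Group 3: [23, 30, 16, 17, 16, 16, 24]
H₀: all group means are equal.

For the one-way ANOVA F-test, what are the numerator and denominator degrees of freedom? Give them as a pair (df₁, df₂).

degrees of freedom = [2, 26]

k = 3 groups, N = 29 total
df = (k−1, N−k) = (3−1, 29−3) = (2, 26)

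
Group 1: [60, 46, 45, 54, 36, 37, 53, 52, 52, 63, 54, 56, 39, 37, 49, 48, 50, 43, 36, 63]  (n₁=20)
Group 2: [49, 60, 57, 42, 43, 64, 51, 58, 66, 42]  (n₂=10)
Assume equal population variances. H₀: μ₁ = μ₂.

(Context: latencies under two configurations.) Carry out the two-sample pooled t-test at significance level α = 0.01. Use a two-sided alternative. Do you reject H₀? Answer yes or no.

reject H₀: no

x̄₁=48.650, s₁=8.683, n₁=20
x̄₂=53.200, s₂=9.077, n₂=10
s_p² = [19·8.683² + 9·9.077²]/28 = 77.6482
SE = √(s_p²·(1/20+1/10)) = 3.4128
t = (48.650−53.200)/3.4128 = -1.3332
df = 28
p-value (two-sided) = 0.19321
At α=0.01: p ≥ α → fail to reject H₀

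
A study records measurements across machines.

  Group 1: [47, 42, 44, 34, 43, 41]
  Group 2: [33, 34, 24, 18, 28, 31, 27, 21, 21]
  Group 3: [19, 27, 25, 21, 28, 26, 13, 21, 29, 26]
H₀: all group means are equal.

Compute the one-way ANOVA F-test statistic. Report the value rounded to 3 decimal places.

test statistic = 25.897

Group means [41.83, 26.33, 23.50], grand mean 28.920
SSB = Σnᵢ(x̄ᵢ−x̄)² = 1354.507; SSW = ΣΣ(x−x̄ᵢ)² = 575.333
MSB = 1354.507/2 = 677.2533; MSW = 575.333/22 = 26.1515
F = MSB/MSW = 25.8973
df = (2, 22)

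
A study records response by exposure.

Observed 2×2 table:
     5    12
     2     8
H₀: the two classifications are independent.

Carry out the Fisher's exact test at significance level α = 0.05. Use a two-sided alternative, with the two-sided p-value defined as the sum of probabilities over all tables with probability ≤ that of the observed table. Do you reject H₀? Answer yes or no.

reject H₀: no

Margins: r₁=17, r₂=10, c₁=7, c₂=20, n=27
p_obs = C(17,5)·C(10,2)/C(27,7); sum pmf over tables with pmf ≤ p_obs
p-value (two-sided) = 0.67839
At α=0.05: p ≥ α → fail to reject H₀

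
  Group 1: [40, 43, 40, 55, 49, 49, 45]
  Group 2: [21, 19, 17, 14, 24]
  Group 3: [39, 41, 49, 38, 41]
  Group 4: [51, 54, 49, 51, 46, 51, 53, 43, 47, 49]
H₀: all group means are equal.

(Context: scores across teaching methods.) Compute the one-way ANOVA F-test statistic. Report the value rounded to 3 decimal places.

Group means [45.86, 19.00, 41.60, 49.40], grand mean 41.407
SSB = Σnᵢ(x̄ᵢ−x̄)² = 3288.061; SSW = ΣΣ(x−x̄ᵢ)² = 414.457
MSB = 3288.061/3 = 1096.0205; MSW = 414.457/23 = 18.0199
F = MSB/MSW = 60.8229
df = (3, 23)

test statistic = 60.823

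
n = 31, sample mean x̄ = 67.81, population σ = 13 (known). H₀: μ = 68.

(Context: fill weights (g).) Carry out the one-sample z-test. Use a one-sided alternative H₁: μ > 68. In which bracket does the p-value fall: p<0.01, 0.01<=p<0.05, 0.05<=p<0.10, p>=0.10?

SE = σ/√n = 13/√31 = 2.3349
z = (x̄−μ₀)/SE = (67.81−68)/2.3349 = -0.0814
p-value (one-sided, H₁ greater) = 0.53243
→ bracket: p>=0.10

p-value bracket: p>=0.10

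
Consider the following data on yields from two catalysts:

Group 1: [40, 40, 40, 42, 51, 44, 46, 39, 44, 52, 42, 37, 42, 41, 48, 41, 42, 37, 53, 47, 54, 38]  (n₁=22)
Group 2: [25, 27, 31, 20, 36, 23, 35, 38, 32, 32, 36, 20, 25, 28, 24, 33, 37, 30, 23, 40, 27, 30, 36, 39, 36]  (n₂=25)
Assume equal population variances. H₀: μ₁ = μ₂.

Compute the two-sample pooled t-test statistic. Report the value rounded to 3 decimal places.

test statistic = 7.928

x̄₁=43.636, s₁=5.169, n₁=22
x̄₂=30.520, s₂=6.056, n₂=25
s_p² = [21·5.169² + 24·6.056²]/45 = 32.0296
SE = √(s_p²·(1/22+1/25)) = 1.6544
t = (43.636−30.520)/1.6544 = 7.9281
df = 45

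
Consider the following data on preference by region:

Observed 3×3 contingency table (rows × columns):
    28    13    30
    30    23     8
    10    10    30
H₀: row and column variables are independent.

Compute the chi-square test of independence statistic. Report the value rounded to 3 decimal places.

Row totals [71, 61, 50], col totals [68, 46, 68], n=182
χ² = (28−26.53)²/26.53 + (13−17.95)²/17.95 + (30−26.53)²/26.53 + (30−22.79)²/22.79 + (23−15.42)²/15.42 + (8−22.79)²/22.79 + (10−18.68)²/18.68 + (10−12.64)²/12.64 + (30−18.68)²/18.68 = 28.9499
df = 4

test statistic = 28.950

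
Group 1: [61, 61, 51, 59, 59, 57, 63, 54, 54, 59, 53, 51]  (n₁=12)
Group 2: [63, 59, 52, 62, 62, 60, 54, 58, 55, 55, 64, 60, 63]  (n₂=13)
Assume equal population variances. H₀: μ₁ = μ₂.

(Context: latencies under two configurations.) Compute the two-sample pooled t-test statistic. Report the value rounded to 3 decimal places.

x̄₁=56.833, s₁=4.108, n₁=12
x̄₂=59.000, s₂=3.916, n₂=13
s_p² = [11·4.108² + 12·3.916²]/23 = 16.0725
SE = √(s_p²·(1/12+1/13)) = 1.6049
t = (56.833−59.000)/1.6049 = -1.3500
df = 23

test statistic = -1.350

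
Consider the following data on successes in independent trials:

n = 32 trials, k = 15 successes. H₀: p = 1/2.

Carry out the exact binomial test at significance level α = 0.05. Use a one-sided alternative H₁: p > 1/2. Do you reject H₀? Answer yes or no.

Exact binomial: n=32, k=15, p₀=1/2=0.5000
P(X≥15) from Σ C(n,i)·p₀^i·(1−p₀)^(n−i)
p-value (one-sided, H₁ greater) = 0.70169
At α=0.05: p ≥ α → fail to reject H₀

reject H₀: no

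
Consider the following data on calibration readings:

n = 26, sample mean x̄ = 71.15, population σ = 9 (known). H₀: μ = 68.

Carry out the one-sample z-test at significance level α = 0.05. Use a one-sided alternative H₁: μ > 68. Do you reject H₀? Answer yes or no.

SE = σ/√n = 9/√26 = 1.7650
z = (x̄−μ₀)/SE = (71.15−68)/1.7650 = 1.7847
p-value (one-sided, H₁ greater) = 0.03716
At α=0.05: p < α → reject H₀

reject H₀: yes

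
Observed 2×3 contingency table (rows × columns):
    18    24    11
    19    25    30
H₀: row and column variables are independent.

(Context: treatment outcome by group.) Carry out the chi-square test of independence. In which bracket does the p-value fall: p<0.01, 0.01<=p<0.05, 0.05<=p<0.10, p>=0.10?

p-value bracket: 0.05<=p<0.10

Row totals [53, 74], col totals [37, 49, 41], n=127
χ² = (18−15.44)²/15.44 + (24−20.45)²/20.45 + (11−17.11)²/17.11 + (19−21.56)²/21.56 + (25−28.55)²/28.55 + (30−23.89)²/23.89 = 5.5311
df = 2
p-value (upper-tail) = 0.06294
→ bracket: 0.05<=p<0.10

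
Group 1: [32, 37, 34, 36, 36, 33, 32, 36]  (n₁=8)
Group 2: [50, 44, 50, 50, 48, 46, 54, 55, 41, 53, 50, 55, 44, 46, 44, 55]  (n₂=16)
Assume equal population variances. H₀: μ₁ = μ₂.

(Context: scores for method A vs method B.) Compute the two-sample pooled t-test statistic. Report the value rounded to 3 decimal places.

test statistic = -8.568

x̄₁=34.500, s₁=2.000, n₁=8
x̄₂=49.062, s₂=4.553, n₂=16
s_p² = [7·2.000² + 15·4.553²]/22 = 15.4063
SE = √(s_p²·(1/8+1/16)) = 1.6996
t = (34.500−49.062)/1.6996 = -8.5681
df = 22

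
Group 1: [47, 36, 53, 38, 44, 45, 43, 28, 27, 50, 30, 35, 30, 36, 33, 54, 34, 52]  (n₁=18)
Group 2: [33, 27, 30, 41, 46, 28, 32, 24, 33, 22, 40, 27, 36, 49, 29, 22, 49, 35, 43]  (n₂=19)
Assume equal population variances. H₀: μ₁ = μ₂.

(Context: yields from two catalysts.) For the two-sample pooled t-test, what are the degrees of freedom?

degrees of freedom = 35

df = n₁ + n₂ − 2 = 18 + 19 − 2 = 35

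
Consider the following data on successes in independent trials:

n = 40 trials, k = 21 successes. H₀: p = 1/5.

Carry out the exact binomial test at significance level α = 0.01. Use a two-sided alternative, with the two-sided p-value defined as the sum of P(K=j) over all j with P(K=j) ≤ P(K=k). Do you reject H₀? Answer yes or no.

reject H₀: yes

Exact binomial: n=40, k=21, p₀=1/5=0.2000
P(X=j) = C(n,j)·p₀^j·(1−p₀)^(n−j); p = Σ P(X=j) over j with P(X=j) ≤ P(X=21)
p-value (two-sided) = 0.00001
At α=0.01: p < α → reject H₀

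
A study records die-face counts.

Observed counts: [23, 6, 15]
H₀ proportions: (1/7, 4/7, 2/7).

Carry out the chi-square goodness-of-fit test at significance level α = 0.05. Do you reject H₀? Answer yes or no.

n = 44; E_i = n·p_i = [6.29, 25.14, 12.57]
χ² = (23−6.29)²/6.29 + (6−25.14)²/25.14 + (15−12.57)²/12.57 = 59.4886
df = 2
p-value (upper-tail) = 0.00000
At α=0.05: p < α → reject H₀

reject H₀: yes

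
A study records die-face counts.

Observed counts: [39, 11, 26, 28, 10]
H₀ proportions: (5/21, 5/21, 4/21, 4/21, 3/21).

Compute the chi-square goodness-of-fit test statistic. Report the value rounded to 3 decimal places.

n = 114; E_i = n·p_i = [27.14, 27.14, 21.71, 21.71, 16.29]
χ² = (39−27.14)²/27.14 + (11−27.14)²/27.14 + (26−21.71)²/21.71 + (28−21.71)²/21.71 + (10−16.29)²/16.29 = 19.8719
df = 4

test statistic = 19.872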